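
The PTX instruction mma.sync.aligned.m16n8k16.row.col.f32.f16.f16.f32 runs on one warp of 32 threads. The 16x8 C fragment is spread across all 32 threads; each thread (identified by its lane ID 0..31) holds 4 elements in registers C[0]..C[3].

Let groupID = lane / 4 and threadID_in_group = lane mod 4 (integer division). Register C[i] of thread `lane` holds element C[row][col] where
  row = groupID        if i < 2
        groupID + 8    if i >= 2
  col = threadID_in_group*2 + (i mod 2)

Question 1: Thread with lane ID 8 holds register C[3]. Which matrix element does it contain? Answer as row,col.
10,1

8: gr=2,th=0
[3] (2+8,0*2+1) = (10,1)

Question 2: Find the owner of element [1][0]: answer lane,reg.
4,0

r=1→G=1,rhi=0  c=0→T=0,p=0
L=1*4+0=4  i=0*2+0=0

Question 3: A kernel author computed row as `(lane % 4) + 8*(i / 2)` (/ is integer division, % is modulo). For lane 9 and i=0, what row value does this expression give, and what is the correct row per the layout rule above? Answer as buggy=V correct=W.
`(lane % 4) + 8*(i / 2)`[9,0]=>1
9: grp=2,tig=1
[0] (2+0,1*2+0) = (2,2)
row: 1 vs 2

buggy=1 correct=2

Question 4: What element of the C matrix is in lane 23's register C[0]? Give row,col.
lane 23->23/4=5, 23 mod 4=3
i=0  r:5+0->5  c:2·3+0->6

5,6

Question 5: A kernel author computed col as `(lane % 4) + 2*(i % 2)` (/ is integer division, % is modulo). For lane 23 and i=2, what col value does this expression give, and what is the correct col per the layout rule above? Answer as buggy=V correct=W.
`(lane % 4) + 2*(i % 2)`[23,2]→3
L=23→G=23>>2=5, T=23&3=3
[2]→row 5+8=13  col 3·2+0=6
col: 3 vs 6

buggy=3 correct=6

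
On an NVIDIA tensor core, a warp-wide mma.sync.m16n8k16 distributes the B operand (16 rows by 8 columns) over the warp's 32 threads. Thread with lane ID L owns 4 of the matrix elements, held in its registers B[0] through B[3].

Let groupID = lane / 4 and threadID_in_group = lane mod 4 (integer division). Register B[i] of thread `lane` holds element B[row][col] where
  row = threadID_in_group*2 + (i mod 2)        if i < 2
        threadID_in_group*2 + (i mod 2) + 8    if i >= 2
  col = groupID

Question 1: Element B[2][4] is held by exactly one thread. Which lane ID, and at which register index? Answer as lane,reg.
17,0

c=4->g=4  r=2->rb=0,t=1,b0=0
L=4*4+1=17  i=0*2+0=0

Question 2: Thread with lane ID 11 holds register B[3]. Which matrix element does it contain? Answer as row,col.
lane 11: gid=2 (11/4), tid=3 (11%4)
i=3: r=3*2+1+8=15, c=gid=2

15,2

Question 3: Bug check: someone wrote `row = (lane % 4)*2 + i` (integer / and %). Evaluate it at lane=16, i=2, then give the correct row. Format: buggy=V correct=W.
`(lane % 4)*2 + i`[16,2]->2
16: g=4,t=0
[2] (0*2+0+8,4) = (8,4)
row: 2 vs 8

buggy=2 correct=8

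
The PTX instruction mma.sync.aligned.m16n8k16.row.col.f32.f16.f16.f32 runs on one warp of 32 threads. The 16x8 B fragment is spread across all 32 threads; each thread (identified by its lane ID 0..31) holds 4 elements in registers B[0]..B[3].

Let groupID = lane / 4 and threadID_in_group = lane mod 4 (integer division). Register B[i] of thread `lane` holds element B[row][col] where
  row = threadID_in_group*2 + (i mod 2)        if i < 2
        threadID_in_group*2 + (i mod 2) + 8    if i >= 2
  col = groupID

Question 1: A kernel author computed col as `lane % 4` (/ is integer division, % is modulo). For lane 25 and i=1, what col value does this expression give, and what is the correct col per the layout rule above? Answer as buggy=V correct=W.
buggy=1 correct=6

`lane % 4`[25,1]->1
lane 25: g=6 (25/4), t=1 (25%4)
i=1: r=1*2+1+0=3, c=g=6
col: 1 vs 6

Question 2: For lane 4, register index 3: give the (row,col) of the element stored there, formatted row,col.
9,1

L=4->gid=4>>2=1, tid=4&3=0
[3]->row 0·2+1+8=9  col gid=1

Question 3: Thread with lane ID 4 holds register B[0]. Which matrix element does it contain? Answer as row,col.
lane 4⇒4/4=1, 4 mod 4=0
i=0  r:2·0+0+0⇒0  c:1

0,1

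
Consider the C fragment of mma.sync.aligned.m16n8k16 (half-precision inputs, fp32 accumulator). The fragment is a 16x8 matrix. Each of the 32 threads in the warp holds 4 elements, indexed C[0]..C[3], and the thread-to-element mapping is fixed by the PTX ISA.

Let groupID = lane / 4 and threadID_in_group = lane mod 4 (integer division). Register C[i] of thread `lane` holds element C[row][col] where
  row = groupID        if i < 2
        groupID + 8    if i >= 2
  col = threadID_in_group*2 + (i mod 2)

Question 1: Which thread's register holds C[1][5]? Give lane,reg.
r: 1->gid=1,r8=0  c: 5->tid=2,i&1=1
L=1*4+2=6  i=0*2+1=1

6,1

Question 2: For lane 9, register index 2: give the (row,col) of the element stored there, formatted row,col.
10,2

L=9->gid=9>>2=2, tid=9&3=1
[2]->row 2+8=10  col 1·2+0=2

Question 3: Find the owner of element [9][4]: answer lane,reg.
6,2

r=9->g=1,rb=1  c=4->t=2,b0=0
L=1*4+2=6  i=1*2+0=2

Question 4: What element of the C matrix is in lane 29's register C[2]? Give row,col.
29: g=7,t=1
[2] (7+8,1*2+0) = (15,2)

15,2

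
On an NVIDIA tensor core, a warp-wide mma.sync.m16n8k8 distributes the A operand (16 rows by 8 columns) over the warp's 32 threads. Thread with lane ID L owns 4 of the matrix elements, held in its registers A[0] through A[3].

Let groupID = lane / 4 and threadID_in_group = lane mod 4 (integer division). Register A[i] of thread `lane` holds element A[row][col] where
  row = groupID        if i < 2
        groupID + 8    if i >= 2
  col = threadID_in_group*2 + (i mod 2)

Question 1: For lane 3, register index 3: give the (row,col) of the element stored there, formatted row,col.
L=3⇒gr=3>>2=0, th=3&3=3
[3]⇒row 0+8=8  col 3·2+1=7

8,7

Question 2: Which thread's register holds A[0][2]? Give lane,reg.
r=0→G=0,rhi=0  c=2→T=1,p=0
L=0*4+1=1  i=0*2+0=0

1,0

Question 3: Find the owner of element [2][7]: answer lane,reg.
r: 2->gid=2,r8=0  c: 7->tid=3,i&1=1
L=2*4+3=11  i=0*2+1=1

11,1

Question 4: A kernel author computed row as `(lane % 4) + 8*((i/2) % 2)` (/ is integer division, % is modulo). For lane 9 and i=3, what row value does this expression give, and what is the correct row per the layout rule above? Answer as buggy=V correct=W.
`(lane % 4) + 8*((i/2) % 2)`[9,3]=>9
lane 9=>9/4=2, 9 mod 4=1
i=3  r:2+8=>10  c:2·1+1=>3
row: 9 vs 10

buggy=9 correct=10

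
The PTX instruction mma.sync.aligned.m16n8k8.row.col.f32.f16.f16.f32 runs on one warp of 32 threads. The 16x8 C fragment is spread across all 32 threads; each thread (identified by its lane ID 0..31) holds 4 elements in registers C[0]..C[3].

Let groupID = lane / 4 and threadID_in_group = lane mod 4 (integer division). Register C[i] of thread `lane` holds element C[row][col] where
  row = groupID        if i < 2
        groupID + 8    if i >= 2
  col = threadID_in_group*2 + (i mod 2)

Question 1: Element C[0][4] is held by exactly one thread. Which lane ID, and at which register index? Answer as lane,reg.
2,0

r=0->g=0,rb=0  c=4->t=2,b0=0
L=0*4+2=2  i=0*2+0=0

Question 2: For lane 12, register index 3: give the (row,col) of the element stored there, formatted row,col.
L=12⇒gr=12>>2=3, th=12&3=0
[3]⇒row 3+8=11  col 0·2+1=1

11,1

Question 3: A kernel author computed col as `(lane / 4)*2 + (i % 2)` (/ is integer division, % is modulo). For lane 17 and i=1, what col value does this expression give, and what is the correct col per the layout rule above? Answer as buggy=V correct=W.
`(lane / 4)*2 + (i % 2)`[17,1]=>9
L=17=>grp=17>>2=4, tig=17&3=1
[1]=>row 4+0=4  col 1·2+1=3
col: 9 vs 3

buggy=9 correct=3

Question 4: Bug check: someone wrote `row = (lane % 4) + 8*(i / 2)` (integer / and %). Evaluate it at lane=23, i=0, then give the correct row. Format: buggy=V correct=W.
`(lane % 4) + 8*(i / 2)`[23,0]->3
L=23->gid=23>>2=5, tid=23&3=3
[0]->row 5+0=5  col 3·2+0=6
row: 3 vs 5

buggy=3 correct=5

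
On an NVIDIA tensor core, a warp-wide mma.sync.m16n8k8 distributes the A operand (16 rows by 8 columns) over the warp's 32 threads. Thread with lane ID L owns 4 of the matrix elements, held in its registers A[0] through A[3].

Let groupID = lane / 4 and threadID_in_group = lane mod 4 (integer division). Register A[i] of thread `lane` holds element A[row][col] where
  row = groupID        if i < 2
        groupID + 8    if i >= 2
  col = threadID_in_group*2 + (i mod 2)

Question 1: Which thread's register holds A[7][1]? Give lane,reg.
r:7=>grp=7,rB=0  c:1=>tig=0,lo=1
L=7*4+0=28  i=0*2+1=1

28,1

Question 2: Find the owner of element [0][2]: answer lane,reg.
r=0⇒gr=0,Rb=0  c=2⇒th=1,odd=0
L=0*4+1=1  i=0*2+0=0

1,0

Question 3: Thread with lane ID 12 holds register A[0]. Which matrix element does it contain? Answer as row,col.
12: g=3,t=0
[0] (3+0,0*2+0) = (3,0)

3,0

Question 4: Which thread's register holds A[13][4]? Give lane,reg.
r: 13->gid=5,r8=1  c: 4->tid=2,i&1=0
L=5*4+2=22  i=1*2+0=2

22,2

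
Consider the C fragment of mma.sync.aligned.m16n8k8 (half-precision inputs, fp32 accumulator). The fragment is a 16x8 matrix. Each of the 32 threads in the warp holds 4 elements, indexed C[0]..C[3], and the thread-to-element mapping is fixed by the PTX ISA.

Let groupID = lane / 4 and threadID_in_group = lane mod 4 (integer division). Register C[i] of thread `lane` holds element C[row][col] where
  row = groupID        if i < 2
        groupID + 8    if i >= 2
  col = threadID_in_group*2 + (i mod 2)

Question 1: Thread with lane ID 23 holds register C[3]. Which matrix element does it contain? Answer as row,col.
lane 23->23/4=5, 23 mod 4=3
i=3  r:5+8->13  c:2·3+1->7

13,7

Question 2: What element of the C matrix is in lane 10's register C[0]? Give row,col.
2,4

lane 10: gid=2 (10/4), tid=2 (10%4)
i=0: r=2+0=2, c=2*2+0=4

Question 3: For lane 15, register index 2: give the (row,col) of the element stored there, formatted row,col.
lane 15->15/4=3, 15 mod 4=3
i=2  r:3+8->11  c:2·3+0->6

11,6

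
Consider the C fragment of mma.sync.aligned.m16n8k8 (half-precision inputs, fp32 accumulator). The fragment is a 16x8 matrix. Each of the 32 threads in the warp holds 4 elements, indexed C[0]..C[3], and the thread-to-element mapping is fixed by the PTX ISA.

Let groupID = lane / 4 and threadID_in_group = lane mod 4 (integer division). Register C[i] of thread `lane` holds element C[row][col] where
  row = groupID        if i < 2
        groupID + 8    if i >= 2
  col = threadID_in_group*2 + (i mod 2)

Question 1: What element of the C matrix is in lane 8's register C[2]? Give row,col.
10,0

lane 8: G=2 (8/4), T=0 (8%4)
i=2: r=2+8=10, c=0*2+0=0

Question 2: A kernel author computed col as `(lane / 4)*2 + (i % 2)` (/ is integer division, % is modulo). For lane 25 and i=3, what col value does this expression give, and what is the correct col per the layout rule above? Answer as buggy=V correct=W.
`(lane / 4)*2 + (i % 2)`[25,3]->13
lane 25->25/4=6, 25 mod 4=1
i=3  r:6+8->14  c:2·1+1->3
col: 13 vs 3

buggy=13 correct=3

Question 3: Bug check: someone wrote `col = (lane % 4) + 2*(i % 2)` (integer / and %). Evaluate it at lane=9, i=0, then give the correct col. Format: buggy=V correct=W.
`(lane % 4) + 2*(i % 2)`[9,0]⇒1
9: gr=2,th=1
[0] (2+0,1*2+0) = (2,2)
col: 1 vs 2

buggy=1 correct=2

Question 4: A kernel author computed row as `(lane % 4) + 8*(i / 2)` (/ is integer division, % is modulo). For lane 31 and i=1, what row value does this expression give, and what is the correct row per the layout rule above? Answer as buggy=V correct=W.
`(lane % 4) + 8*(i / 2)`[31,1]⇒3
lane 31⇒31/4=7, 31 mod 4=3
i=1  r:7+0⇒7  c:2·3+1⇒7
row: 3 vs 7

buggy=3 correct=7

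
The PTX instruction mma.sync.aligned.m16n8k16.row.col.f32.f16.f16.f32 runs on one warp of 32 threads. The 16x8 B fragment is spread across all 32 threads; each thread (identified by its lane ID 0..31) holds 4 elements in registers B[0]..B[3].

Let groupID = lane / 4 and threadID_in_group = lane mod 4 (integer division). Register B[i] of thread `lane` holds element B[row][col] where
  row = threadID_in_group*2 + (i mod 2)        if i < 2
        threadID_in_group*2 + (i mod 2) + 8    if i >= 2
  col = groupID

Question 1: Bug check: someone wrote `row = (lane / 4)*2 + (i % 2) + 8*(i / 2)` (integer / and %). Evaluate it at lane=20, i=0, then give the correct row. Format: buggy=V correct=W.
`(lane / 4)*2 + (i % 2) + 8*(i / 2)`[20,0]->10
L=20->gid=20>>2=5, tid=20&3=0
[0]->row 0·2+0+0=0  col gid=5
row: 10 vs 0

buggy=10 correct=0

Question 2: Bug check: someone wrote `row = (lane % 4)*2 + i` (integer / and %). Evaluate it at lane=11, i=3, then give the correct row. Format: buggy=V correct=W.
`(lane % 4)*2 + i`[11,3]->9
L=11->gid=11>>2=2, tid=11&3=3
[3]->row 3·2+1+8=15  col gid=2
row: 9 vs 15

buggy=9 correct=15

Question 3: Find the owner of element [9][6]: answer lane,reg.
c=6→G=6  r=9→rhi=1,T=0,p=1
L=6*4+0=24  i=1*2+1=3

24,3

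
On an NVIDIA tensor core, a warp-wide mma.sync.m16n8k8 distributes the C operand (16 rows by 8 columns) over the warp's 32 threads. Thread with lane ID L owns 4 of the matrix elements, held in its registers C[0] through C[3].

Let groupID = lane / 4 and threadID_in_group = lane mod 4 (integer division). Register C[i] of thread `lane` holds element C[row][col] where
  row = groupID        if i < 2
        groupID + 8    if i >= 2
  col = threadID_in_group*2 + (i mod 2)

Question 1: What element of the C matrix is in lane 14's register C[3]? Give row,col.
L=14⇒gr=14>>2=3, th=14&3=2
[3]⇒row 3+8=11  col 2·2+1=5

11,5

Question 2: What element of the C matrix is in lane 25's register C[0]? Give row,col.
6,2

L=25->gid=25>>2=6, tid=25&3=1
[0]->row 6+0=6  col 1·2+0=2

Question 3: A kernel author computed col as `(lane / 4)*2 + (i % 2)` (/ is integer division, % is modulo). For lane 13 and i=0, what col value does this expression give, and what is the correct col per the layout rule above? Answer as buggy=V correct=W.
`(lane / 4)*2 + (i % 2)`[13,0]=>6
13: grp=3,tig=1
[0] (3+0,1*2+0) = (3,2)
col: 6 vs 2

buggy=6 correct=2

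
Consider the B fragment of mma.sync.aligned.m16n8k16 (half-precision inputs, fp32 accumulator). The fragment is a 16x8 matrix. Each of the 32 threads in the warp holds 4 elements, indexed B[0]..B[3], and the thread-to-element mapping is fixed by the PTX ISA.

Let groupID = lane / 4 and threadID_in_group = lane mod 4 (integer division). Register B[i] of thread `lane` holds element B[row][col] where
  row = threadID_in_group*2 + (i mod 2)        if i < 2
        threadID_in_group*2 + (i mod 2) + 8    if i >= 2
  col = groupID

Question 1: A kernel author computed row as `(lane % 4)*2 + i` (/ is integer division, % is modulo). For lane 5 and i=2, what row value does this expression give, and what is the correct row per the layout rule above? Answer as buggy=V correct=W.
`(lane % 4)*2 + i`[5,2]=>4
L=5=>grp=5>>2=1, tig=5&3=1
[2]=>row 1·2+0+8=10  col grp=1
row: 4 vs 10

buggy=4 correct=10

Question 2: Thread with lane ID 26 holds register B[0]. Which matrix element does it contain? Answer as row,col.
4,6

L=26->gid=26>>2=6, tid=26&3=2
[0]->row 2·2+0+0=4  col gid=6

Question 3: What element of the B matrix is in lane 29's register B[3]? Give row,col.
lane 29=>29/4=7, 29 mod 4=1
i=3  r:2·1+1+8=>11  c:7

11,7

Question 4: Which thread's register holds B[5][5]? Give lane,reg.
c=5⇒gr=5  r=5⇒Rb=0,th=2,odd=1
L=5*4+2=22  i=0*2+1=1

22,1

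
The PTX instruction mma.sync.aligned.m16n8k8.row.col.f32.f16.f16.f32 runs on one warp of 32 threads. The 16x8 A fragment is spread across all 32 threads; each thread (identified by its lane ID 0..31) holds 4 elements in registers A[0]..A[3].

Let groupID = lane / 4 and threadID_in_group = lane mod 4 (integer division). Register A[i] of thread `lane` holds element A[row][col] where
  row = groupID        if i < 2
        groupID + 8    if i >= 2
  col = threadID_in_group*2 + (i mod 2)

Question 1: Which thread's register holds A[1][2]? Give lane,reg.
r=1⇒gr=1,Rb=0  c=2⇒th=1,odd=0
L=1*4+1=5  i=0*2+0=0

5,0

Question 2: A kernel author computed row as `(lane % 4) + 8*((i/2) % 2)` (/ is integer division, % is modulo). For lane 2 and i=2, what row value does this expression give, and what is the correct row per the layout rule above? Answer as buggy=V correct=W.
`(lane % 4) + 8*((i/2) % 2)`[2,2]->10
2: gid=0,tid=2
[2] (0+8,2*2+0) = (8,4)
row: 10 vs 8

buggy=10 correct=8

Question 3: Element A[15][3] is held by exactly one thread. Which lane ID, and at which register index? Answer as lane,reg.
29,3

r: 15->gid=7,r8=1  c: 3->tid=1,i&1=1
L=7*4+1=29  i=1*2+1=3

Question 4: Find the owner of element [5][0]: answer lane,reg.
r=5->g=5,rb=0  c=0->t=0,b0=0
L=5*4+0=20  i=0*2+0=0

20,0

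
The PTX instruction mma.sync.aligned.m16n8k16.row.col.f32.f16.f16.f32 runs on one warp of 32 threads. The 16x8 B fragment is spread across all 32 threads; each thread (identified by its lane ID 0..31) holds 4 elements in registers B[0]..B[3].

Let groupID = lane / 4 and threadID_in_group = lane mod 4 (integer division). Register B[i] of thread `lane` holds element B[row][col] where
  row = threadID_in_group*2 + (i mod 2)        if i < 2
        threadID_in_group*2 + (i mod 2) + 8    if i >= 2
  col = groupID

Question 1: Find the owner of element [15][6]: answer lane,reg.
c=6->g=6  r=15->rb=1,t=3,b0=1
L=6*4+3=27  i=1*2+1=3

27,3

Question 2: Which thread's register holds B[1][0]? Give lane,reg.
c=0⇒gr=0  r=1⇒Rb=0,th=0,odd=1
L=0*4+0=0  i=0*2+1=1

0,1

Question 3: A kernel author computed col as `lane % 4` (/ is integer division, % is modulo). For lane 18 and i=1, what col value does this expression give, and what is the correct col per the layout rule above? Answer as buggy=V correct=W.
`lane % 4`[18,1]→2
L=18→G=18>>2=4, T=18&3=2
[1]→row 2·2+1+0=5  col G=4
col: 2 vs 4

buggy=2 correct=4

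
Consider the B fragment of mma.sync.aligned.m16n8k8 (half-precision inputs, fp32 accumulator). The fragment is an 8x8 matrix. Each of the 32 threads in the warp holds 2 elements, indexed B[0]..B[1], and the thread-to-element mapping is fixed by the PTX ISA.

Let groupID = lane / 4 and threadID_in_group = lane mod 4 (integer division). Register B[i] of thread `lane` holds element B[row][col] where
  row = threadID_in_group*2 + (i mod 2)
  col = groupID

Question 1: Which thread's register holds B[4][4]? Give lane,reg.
c=4->g=4  r=4->t=2,b0=0
L=4*4+2=18  i=0=0

18,0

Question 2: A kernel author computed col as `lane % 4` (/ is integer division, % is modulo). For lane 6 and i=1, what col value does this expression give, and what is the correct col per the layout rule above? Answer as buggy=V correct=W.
buggy=2 correct=1

`lane % 4`[6,1]->2
6: g=1,t=2
[1] (2*2+1,1) = (5,1)
col: 2 vs 1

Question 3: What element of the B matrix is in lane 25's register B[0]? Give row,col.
2,6

lane 25->25/4=6, 25 mod 4=1
i=0  r:2·1+0->2  c:6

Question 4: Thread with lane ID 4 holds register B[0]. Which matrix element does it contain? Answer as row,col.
lane 4: G=1 (4/4), T=0 (4%4)
i=0: r=0*2+0=0, c=G=1

0,1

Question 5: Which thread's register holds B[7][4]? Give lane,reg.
19,1

c=4->g=4  r=7->t=3,b0=1
L=4*4+3=19  i=1=1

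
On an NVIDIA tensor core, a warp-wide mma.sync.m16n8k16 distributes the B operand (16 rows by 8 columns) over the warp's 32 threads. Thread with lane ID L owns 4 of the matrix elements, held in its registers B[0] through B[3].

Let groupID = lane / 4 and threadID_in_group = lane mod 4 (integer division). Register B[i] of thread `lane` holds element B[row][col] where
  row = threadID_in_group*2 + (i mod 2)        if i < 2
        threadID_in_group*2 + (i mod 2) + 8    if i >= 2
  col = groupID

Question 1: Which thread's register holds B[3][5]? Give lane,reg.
c=5⇒gr=5  r=3⇒Rb=0,th=1,odd=1
L=5*4+1=21  i=0*2+1=1

21,1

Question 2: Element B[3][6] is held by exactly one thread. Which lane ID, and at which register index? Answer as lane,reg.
c=6→G=6  r=3→rhi=0,T=1,p=1
L=6*4+1=25  i=0*2+1=1

25,1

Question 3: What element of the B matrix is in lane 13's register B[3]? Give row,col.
11,3

13: G=3,T=1
[3] (1*2+1+8,3) = (11,3)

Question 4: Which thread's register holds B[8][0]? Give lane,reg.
c=0->g=0  r=8->rb=1,t=0,b0=0
L=0*4+0=0  i=1*2+0=2

0,2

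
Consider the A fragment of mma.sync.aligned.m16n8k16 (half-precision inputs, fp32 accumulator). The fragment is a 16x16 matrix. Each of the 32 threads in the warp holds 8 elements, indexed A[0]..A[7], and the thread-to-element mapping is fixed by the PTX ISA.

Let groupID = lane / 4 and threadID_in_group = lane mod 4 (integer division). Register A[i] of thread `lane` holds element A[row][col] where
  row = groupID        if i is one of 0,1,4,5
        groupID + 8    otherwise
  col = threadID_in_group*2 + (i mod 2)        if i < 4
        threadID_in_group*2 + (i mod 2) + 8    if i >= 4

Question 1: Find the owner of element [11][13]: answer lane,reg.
r:11=>grp=3,rB=1  c:13=>cB=1,tig=2,lo=1
L=3*4+2=14  i=1*4+1*2+1=7

14,7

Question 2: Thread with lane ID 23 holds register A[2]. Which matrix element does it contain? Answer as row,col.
13,6

23: grp=5,tig=3
[2] (5+8,3*2+0+0) = (13,6)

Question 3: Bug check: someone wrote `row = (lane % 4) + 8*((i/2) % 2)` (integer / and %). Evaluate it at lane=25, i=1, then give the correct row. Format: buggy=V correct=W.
`(lane % 4) + 8*((i/2) % 2)`[25,1]->1
lane 25: g=6 (25/4), t=1 (25%4)
i=1: r=6+0=6, c=1*2+1+0=3
row: 1 vs 6

buggy=1 correct=6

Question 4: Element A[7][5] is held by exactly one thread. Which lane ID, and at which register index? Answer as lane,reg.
r=7⇒gr=7,Rb=0  c=5⇒Cb=0,th=2,odd=1
L=7*4+2=30  i=0*4+0*2+1=1

30,1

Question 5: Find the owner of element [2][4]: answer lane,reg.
10,0

r=2→G=2,rhi=0  c=4→chi=0,T=2,p=0
L=2*4+2=10  i=0*4+0*2+0=0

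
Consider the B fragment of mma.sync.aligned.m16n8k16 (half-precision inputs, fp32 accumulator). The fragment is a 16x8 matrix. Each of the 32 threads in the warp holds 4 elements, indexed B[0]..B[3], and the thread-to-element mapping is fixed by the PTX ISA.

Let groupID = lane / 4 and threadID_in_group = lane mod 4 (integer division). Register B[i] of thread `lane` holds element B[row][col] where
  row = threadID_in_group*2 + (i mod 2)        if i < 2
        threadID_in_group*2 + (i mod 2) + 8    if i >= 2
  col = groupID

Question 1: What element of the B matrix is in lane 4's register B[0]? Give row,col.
0,1

lane 4⇒4/4=1, 4 mod 4=0
i=0  r:2·0+0+0⇒0  c:1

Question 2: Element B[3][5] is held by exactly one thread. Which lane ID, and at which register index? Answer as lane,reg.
21,1

c=5->g=5  r=3->rb=0,t=1,b0=1
L=5*4+1=21  i=0*2+1=1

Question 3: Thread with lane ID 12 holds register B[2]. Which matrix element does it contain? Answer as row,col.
12: gid=3,tid=0
[2] (0*2+0+8,3) = (8,3)

8,3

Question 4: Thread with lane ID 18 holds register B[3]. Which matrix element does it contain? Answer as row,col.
lane 18⇒18/4=4, 18 mod 4=2
i=3  r:2·2+1+8⇒13  c:4

13,4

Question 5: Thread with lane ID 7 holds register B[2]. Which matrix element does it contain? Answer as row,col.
7: G=1,T=3
[2] (3*2+0+8,1) = (14,1)

14,1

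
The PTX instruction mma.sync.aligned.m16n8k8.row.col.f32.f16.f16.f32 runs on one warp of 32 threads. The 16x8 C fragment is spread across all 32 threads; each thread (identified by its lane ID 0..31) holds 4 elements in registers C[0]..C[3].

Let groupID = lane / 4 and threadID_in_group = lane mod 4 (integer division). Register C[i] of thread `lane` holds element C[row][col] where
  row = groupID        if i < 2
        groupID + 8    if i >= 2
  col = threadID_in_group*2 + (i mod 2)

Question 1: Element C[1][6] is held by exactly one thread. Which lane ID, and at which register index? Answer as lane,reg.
7,0

r=1→G=1,rhi=0  c=6→T=3,p=0
L=1*4+3=7  i=0*2+0=0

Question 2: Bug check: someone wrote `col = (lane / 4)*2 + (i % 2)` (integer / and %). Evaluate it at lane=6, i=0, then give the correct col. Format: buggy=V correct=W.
`(lane / 4)*2 + (i % 2)`[6,0]→2
L=6→G=6>>2=1, T=6&3=2
[0]→row 1+0=1  col 2·2+0=4
col: 2 vs 4

buggy=2 correct=4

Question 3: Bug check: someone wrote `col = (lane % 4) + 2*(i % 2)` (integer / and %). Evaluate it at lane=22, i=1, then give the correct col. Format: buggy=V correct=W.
buggy=4 correct=5

`(lane % 4) + 2*(i % 2)`[22,1]->4
22: g=5,t=2
[1] (5+0,2*2+1) = (5,5)
col: 4 vs 5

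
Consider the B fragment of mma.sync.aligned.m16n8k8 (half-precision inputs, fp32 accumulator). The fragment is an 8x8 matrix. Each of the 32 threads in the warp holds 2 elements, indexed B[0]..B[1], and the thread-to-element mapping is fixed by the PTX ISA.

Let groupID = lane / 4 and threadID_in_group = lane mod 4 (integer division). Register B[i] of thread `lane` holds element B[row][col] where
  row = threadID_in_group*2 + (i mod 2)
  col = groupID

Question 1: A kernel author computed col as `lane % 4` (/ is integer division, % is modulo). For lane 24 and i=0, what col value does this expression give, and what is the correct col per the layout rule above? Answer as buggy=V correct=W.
`lane % 4`[24,0]->0
lane 24: gid=6 (24/4), tid=0 (24%4)
i=0: r=0*2+0=0, c=gid=6
col: 0 vs 6

buggy=0 correct=6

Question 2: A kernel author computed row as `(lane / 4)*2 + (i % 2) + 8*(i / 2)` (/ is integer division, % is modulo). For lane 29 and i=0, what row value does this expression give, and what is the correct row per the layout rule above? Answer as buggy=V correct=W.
`(lane / 4)*2 + (i % 2) + 8*(i / 2)`[29,0]⇒14
L=29⇒gr=29>>2=7, th=29&3=1
[0]⇒row 1·2+0=2  col gr=7
row: 14 vs 2

buggy=14 correct=2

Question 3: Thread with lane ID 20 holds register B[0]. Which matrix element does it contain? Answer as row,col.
lane 20=>20/4=5, 20 mod 4=0
i=0  r:2·0+0=>0  c:5

0,5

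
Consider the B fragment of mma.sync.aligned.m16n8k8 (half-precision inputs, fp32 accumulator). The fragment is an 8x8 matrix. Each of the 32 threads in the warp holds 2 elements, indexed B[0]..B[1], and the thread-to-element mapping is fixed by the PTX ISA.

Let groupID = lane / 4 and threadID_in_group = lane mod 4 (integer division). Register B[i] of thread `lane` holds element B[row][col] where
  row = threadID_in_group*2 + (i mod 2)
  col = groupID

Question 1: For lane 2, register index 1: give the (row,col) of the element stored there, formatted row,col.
5,0

lane 2->2/4=0, 2 mod 4=2
i=1  r:2·2+1->5  c:0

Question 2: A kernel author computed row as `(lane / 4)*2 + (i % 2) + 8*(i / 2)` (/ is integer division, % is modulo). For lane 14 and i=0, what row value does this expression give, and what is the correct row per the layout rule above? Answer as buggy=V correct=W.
`(lane / 4)*2 + (i % 2) + 8*(i / 2)`[14,0]→6
lane 14: G=3 (14/4), T=2 (14%4)
i=0: r=2*2+0=4, c=G=3
row: 6 vs 4

buggy=6 correct=4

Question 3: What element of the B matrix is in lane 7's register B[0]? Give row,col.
6,1

lane 7->7/4=1, 7 mod 4=3
i=0  r:2·3+0->6  c:1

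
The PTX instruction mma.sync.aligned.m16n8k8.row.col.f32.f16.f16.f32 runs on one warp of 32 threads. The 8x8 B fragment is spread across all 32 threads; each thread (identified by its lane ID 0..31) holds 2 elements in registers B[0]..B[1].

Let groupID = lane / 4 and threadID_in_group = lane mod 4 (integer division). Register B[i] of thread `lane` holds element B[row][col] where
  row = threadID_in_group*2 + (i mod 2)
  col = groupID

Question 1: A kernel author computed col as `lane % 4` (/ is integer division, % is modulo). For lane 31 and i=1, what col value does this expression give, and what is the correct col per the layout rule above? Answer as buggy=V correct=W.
`lane % 4`[31,1]->3
L=31->gid=31>>2=7, tid=31&3=3
[1]->row 3·2+1=7  col gid=7
col: 3 vs 7

buggy=3 correct=7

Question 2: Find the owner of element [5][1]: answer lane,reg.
c=1→G=1  r=5→T=2,p=1
L=1*4+2=6  i=1=1

6,1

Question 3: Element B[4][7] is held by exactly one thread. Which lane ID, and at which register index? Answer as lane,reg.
30,0

c=7⇒gr=7  r=4⇒th=2,odd=0
L=7*4+2=30  i=0=0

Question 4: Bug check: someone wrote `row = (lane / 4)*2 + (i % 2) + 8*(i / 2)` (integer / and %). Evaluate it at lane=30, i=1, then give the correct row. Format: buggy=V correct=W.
`(lane / 4)*2 + (i % 2) + 8*(i / 2)`[30,1]=>15
lane 30: grp=7 (30/4), tig=2 (30%4)
i=1: r=2*2+1=5, c=grp=7
row: 15 vs 5

buggy=15 correct=5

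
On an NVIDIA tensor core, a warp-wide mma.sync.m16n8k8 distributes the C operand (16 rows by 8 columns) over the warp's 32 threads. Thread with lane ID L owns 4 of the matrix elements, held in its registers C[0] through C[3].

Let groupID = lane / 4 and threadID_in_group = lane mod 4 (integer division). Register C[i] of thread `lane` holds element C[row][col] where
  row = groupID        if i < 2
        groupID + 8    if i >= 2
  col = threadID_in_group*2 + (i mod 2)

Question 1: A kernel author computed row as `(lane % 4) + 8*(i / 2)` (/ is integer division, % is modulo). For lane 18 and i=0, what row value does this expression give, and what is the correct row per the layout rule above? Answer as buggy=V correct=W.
`(lane % 4) + 8*(i / 2)`[18,0]=>2
18: grp=4,tig=2
[0] (4+0,2*2+0) = (4,4)
row: 2 vs 4

buggy=2 correct=4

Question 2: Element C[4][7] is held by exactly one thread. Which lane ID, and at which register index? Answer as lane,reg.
19,1

r=4→G=4,rhi=0  c=7→T=3,p=1
L=4*4+3=19  i=0*2+1=1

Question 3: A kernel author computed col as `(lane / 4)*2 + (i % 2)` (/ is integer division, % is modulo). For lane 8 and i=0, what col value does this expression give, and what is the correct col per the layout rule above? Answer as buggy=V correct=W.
buggy=4 correct=0

`(lane / 4)*2 + (i % 2)`[8,0]→4
L=8→G=8>>2=2, T=8&3=0
[0]→row 2+0=2  col 0·2+0=0
col: 4 vs 0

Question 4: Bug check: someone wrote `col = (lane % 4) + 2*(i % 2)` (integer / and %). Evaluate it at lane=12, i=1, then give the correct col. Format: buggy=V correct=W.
buggy=2 correct=1

`(lane % 4) + 2*(i % 2)`[12,1]->2
L=12->g=12>>2=3, t=12&3=0
[1]->row 3+0=3  col 0·2+1=1
col: 2 vs 1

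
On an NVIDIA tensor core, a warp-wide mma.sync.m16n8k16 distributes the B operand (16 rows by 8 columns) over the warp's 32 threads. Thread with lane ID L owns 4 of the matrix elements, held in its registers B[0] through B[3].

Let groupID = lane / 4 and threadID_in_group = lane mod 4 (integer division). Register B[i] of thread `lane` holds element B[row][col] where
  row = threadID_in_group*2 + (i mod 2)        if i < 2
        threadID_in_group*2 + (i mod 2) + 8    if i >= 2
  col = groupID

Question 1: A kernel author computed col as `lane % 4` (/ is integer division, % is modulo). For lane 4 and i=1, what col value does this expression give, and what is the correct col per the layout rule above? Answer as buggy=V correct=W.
buggy=0 correct=1

`lane % 4`[4,1]->0
L=4->g=4>>2=1, t=4&3=0
[1]->row 0·2+1+0=1  col g=1
col: 0 vs 1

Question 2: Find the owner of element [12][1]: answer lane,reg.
6,2

c: 1->gid=1  r: 12->r8=1,tid=2,i&1=0
L=1*4+2=6  i=1*2+0=2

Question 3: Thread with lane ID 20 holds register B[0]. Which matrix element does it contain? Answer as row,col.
0,5

20: G=5,T=0
[0] (0*2+0+0,5) = (0,5)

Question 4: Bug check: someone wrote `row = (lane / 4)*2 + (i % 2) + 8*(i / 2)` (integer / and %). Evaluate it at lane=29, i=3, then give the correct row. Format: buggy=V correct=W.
buggy=23 correct=11

`(lane / 4)*2 + (i % 2) + 8*(i / 2)`[29,3]=>23
L=29=>grp=29>>2=7, tig=29&3=1
[3]=>row 1·2+1+8=11  col grp=7
row: 23 vs 11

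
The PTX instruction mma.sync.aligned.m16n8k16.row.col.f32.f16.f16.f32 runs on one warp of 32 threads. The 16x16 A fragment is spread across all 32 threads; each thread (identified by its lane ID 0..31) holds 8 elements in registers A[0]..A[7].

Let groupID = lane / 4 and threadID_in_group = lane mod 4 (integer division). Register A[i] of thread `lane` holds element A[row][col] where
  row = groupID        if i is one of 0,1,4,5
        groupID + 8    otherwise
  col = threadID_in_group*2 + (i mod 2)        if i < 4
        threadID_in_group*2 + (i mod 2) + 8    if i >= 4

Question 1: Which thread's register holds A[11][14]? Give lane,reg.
r:11=>grp=3,rB=1  c:14=>cB=1,tig=3,lo=0
L=3*4+3=15  i=1*4+1*2+0=6

15,6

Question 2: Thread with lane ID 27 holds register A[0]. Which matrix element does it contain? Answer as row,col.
6,6

lane 27: gr=6 (27/4), th=3 (27%4)
i=0: r=6+0=6, c=3*2+0+0=6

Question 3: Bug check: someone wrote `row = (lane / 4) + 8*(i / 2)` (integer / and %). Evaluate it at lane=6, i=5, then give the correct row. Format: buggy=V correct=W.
`(lane / 4) + 8*(i / 2)`[6,5]->17
lane 6->6/4=1, 6 mod 4=2
i=5  r:1+0->1  c:2·2+1+8->13
row: 17 vs 1

buggy=17 correct=1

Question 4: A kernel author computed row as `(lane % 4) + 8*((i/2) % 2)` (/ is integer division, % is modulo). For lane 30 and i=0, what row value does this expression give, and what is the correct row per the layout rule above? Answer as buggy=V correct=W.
buggy=2 correct=7

`(lane % 4) + 8*((i/2) % 2)`[30,0]→2
L=30→G=30>>2=7, T=30&3=2
[0]→row 7+0=7  col 2·2+0+0=4
row: 2 vs 7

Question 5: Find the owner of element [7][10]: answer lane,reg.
r=7->g=7,rb=0  c=10->cb=1,t=1,b0=0
L=7*4+1=29  i=1*4+0*2+0=4

29,4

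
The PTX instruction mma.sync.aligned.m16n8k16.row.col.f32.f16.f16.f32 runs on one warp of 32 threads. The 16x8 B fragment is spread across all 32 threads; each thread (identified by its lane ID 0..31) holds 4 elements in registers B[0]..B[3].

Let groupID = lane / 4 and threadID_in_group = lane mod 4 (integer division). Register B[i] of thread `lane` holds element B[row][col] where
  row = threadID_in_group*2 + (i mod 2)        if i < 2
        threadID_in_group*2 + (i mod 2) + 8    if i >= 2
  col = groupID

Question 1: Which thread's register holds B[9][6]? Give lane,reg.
c=6→G=6  r=9→rhi=1,T=0,p=1
L=6*4+0=24  i=1*2+1=3

24,3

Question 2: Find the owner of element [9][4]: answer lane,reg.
c=4⇒gr=4  r=9⇒Rb=1,th=0,odd=1
L=4*4+0=16  i=1*2+1=3

16,3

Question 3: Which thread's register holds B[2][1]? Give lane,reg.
c: 1->gid=1  r: 2->r8=0,tid=1,i&1=0
L=1*4+1=5  i=0*2+0=0

5,0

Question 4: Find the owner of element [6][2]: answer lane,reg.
11,0

c:2=>grp=2  r:6=>rB=0,tig=3,lo=0
L=2*4+3=11  i=0*2+0=0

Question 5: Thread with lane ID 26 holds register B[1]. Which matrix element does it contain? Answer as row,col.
5,6

26: gr=6,th=2
[1] (2*2+1+0,6) = (5,6)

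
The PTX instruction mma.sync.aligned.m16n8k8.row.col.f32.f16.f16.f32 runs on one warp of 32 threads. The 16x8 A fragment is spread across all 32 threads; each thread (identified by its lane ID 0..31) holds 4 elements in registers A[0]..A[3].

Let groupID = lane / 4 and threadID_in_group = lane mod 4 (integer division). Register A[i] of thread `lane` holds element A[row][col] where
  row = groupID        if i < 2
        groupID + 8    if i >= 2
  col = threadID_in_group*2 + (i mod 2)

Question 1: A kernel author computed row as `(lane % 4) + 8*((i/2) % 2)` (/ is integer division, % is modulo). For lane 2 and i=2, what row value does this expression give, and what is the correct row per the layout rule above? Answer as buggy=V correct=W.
buggy=10 correct=8

`(lane % 4) + 8*((i/2) % 2)`[2,2]→10
2: G=0,T=2
[2] (0+8,2*2+0) = (8,4)
row: 10 vs 8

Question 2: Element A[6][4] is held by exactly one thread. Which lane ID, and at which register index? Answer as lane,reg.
26,0

r=6→G=6,rhi=0  c=4→T=2,p=0
L=6*4+2=26  i=0*2+0=0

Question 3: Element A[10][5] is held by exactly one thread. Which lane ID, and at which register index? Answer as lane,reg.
10,3

r=10→G=2,rhi=1  c=5→T=2,p=1
L=2*4+2=10  i=1*2+1=3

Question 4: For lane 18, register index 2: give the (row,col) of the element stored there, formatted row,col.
18: g=4,t=2
[2] (4+8,2*2+0) = (12,4)

12,4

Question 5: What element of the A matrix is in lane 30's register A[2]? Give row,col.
30: G=7,T=2
[2] (7+8,2*2+0) = (15,4)

15,4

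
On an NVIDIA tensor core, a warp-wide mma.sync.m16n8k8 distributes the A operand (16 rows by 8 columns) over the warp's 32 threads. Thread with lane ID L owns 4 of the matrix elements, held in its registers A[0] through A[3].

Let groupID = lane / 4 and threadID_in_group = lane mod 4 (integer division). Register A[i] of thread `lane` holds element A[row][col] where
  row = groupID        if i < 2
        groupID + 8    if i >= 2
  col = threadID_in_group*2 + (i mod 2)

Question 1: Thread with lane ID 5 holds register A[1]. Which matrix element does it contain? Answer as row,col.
lane 5: g=1 (5/4), t=1 (5%4)
i=1: r=1+0=1, c=1*2+1=3

1,3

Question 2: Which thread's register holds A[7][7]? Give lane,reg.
r=7→G=7,rhi=0  c=7→T=3,p=1
L=7*4+3=31  i=0*2+1=1

31,1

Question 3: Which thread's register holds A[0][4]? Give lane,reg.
2,0

r=0⇒gr=0,Rb=0  c=4⇒th=2,odd=0
L=0*4+2=2  i=0*2+0=0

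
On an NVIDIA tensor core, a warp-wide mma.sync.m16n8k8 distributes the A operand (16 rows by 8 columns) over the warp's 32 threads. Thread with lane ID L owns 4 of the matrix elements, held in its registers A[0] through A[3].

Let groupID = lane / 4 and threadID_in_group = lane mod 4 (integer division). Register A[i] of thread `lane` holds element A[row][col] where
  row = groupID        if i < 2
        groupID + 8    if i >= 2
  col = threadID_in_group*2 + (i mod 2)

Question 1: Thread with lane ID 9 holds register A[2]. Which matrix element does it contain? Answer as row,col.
10,2

9: gr=2,th=1
[2] (2+8,1*2+0) = (10,2)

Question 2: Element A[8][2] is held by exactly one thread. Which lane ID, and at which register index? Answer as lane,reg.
1,2

r=8⇒gr=0,Rb=1  c=2⇒th=1,odd=0
L=0*4+1=1  i=1*2+0=2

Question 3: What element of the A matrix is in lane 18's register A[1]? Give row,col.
18: gid=4,tid=2
[1] (4+0,2*2+1) = (4,5)

4,5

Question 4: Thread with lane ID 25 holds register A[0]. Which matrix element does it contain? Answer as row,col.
L=25->gid=25>>2=6, tid=25&3=1
[0]->row 6+0=6  col 1·2+0=2

6,2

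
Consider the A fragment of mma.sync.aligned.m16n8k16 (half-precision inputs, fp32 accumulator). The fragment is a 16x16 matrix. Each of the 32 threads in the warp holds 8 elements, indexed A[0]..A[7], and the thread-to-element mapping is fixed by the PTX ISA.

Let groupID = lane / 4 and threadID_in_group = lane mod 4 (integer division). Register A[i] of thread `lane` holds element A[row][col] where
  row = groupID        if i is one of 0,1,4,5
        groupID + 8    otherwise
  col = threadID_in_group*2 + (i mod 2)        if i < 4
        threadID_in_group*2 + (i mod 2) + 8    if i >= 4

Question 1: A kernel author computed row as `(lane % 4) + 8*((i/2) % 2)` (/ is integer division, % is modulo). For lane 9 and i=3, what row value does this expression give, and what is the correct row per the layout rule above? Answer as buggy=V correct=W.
buggy=9 correct=10

`(lane % 4) + 8*((i/2) % 2)`[9,3]→9
lane 9: G=2 (9/4), T=1 (9%4)
i=3: r=2+8=10, c=1*2+1+0=3
row: 9 vs 10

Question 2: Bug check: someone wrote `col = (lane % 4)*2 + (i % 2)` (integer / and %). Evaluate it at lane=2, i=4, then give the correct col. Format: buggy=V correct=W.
buggy=4 correct=12

`(lane % 4)*2 + (i % 2)`[2,4]->4
L=2->gid=2>>2=0, tid=2&3=2
[4]->row 0+0=0  col 2·2+0+8=12
col: 4 vs 12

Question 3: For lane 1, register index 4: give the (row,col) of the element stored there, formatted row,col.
lane 1=>1/4=0, 1 mod 4=1
i=4  r:0+0=>0  c:2·1+0+8=>10

0,10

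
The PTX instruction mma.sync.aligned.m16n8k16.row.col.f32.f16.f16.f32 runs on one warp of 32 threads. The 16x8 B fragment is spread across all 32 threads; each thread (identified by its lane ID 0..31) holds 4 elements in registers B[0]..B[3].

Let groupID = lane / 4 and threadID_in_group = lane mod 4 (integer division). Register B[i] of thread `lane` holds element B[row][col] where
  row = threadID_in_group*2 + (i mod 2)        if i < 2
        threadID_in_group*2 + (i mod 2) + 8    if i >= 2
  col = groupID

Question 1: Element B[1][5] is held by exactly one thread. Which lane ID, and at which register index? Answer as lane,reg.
c: 5->gid=5  r: 1->r8=0,tid=0,i&1=1
L=5*4+0=20  i=0*2+1=1

20,1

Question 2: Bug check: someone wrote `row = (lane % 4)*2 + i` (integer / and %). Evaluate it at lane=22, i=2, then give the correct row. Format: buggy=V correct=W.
buggy=6 correct=12

`(lane % 4)*2 + i`[22,2]→6
22: G=5,T=2
[2] (2*2+0+8,5) = (12,5)
row: 6 vs 12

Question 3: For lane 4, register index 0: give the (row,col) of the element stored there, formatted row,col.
0,1

lane 4: grp=1 (4/4), tig=0 (4%4)
i=0: r=0*2+0+0=0, c=grp=1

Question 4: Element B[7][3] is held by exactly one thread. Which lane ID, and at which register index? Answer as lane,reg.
c=3→G=3  r=7→rhi=0,T=3,p=1
L=3*4+3=15  i=0*2+1=1

15,1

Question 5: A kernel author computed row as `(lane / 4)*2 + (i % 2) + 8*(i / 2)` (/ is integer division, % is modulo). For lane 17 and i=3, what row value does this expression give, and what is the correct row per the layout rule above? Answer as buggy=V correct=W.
buggy=17 correct=11

`(lane / 4)*2 + (i % 2) + 8*(i / 2)`[17,3]->17
L=17->gid=17>>2=4, tid=17&3=1
[3]->row 1·2+1+8=11  col gid=4
row: 17 vs 11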